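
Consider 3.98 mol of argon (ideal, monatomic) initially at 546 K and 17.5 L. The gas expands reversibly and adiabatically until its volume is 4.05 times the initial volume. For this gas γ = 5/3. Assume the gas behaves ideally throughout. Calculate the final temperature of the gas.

P₁ = nRT₁/V₁ = 3.98×8.314×546/17.5 = 1030 kPa.
Adiabatic: TV^(γ−1) = const ⇒ T₂ = 546×(0.247)^0.667 = 215 K; PV^γ = const ⇒ P₂ = 100 kPa.

215 K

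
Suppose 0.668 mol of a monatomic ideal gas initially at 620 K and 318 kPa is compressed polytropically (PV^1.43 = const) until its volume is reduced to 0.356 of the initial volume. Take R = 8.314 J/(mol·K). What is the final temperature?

V₁ = nRT₁/P₁ = 0.668×8.314×620/318 = 10.8 L.
Polytropic n=1.43: T₂ = T₁(V₁/V₂)^(n−1) = 620×(2.81)^0.43 = 967 K; P₂ = P₁(V₁/V₂)^n = 1390 kPa.

967 K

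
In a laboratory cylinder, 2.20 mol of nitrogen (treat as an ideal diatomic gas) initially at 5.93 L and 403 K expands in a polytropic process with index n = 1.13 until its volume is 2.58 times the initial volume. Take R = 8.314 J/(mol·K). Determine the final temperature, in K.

356 K

P₁ = nRT₁/V₁ = 2.20×8.314×403/5.93 = 1240 kPa.
Polytropic n=1.13: T₂ = T₁(V₁/V₂)^(n−1) = 403×(0.388)^0.13 = 356 K; P₂ = P₁(V₁/V₂)^n = 426 kPa.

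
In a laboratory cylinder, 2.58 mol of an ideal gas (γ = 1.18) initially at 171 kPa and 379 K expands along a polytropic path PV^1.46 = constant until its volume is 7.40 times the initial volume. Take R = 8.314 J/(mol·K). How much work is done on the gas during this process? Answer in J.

V₁ = nRT₁/P₁ = 2.58×8.314×379/171 = 47.5 L.
Polytropic n=1.46: T₂ = T₁(V₁/V₂)^(n−1) = 379×(0.135)^0.46 = 151 K; P₂ = P₁(V₁/V₂)^n = 9.20 kPa.
W = (P₁V₁−P₂V₂)/(n−1) = (171×47.5−9.20×352)/0.46 = 10600 J.
Work done on the gas = −W_by = -10600 J.

-10600 J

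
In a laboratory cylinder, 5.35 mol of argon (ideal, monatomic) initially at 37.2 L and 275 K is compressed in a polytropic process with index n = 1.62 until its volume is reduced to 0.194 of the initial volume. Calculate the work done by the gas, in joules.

-34800 J

P₁ = nRT₁/V₁ = 5.35×8.314×275/37.2 = 329 kPa.
Polytropic n=1.62: T₂ = T₁(V₁/V₂)^(n−1) = 275×(5.15)^0.62 = 760 K; P₂ = P₁(V₁/V₂)^n = 4690 kPa.
W = (P₁V₁−P₂V₂)/(n−1) = (329×37.2−4690×7.22)/0.62 = -34800 J.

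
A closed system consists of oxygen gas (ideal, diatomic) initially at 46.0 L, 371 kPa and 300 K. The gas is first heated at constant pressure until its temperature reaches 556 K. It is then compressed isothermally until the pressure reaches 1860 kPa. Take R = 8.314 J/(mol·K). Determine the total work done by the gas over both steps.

-36400 J

n = P₁V₁/(RT₁) = 371×46.0/(8.314×300) = 6.84 mol.
Step 1 — Isobaric: P stays 371 kPa; V/T = const ⇒ T₂ = 556 K, V₂ = 85.3 L.
W = PΔV = 371×(85.3−46.0) kPa·L = 14600 J.
ΔU = nCvΔT = 6.84×20.8×(556−300) = 36400 J.
Q = ΔU + W = nCpΔT = 51000 J.
State after step 1: P = 371 kPa, V = 85.3 L, T = 556 K.
Step 2 — Isothermal: T stays 556 K; PV = const ⇒ V₂ = 17.0 L, P₂ = 1860 kPa.
ΔU = 0 (ideal gas, T constant).
W = nRT ln(V₂/V₁) = 6.84×8.314×556×ln(0.199) = -51000 J.
Q = ΔU + W = -51000 J.
Net over both steps: W = -36400 J, Q = -19.6 J, ΔU = 36400 J.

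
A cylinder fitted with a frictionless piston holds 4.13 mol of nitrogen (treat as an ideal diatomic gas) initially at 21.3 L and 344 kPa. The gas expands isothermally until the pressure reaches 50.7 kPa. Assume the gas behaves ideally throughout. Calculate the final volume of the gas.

145 L

T₁ = P₁V₁/(nR) = 344×21.3/(4.13×8.314) = 213 K.
Isothermal: T stays 213 K; PV = const ⇒ V₂ = 145 L, P₂ = 50.7 kPa.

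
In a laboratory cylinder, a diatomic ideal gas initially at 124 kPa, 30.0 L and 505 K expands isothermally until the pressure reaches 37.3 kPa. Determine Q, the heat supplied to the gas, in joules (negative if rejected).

n = P₁V₁/(RT₁) = 124×30.0/(8.314×505) = 0.886 mol.
Isothermal: T stays 505 K; PV = const ⇒ V₂ = 99.7 L, P₂ = 37.3 kPa.
ΔU = 0 (ideal gas, T constant).
W = nRT ln(V₂/V₁) = 0.886×8.314×505×ln(3.32) = 4470 J.
Q = ΔU + W = 4470 J.

4470 J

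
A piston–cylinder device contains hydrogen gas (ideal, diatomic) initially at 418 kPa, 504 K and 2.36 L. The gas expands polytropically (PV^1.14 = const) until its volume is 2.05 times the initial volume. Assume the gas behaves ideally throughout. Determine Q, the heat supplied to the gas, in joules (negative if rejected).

n = P₁V₁/(RT₁) = 418×2.36/(8.314×504) = 0.235 mol.
Polytropic n=1.14: T₂ = T₁(V₁/V₂)^(n−1) = 504×(0.488)^0.14 = 456 K; P₂ = P₁(V₁/V₂)^n = 184 kPa.
W = (P₁V₁−P₂V₂)/(n−1) = (418×2.36−184×4.84)/0.14 = 674 J.
ΔU = nCvΔT = 0.235×20.8×(456−504) = -236 J.
Q = ΔU + W = 438 J.

438 J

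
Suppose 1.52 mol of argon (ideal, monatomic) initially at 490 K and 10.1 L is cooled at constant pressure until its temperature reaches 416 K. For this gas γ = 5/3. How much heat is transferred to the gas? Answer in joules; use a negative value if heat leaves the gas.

-2340 J

P₁ = nRT₁/V₁ = 1.52×8.314×490/10.1 = 613 kPa.
Isobaric: P stays 613 kPa; V/T = const ⇒ T₂ = 416 K, V₂ = 8.57 L.
W = PΔV = 613×(8.57−10.1) kPa·L = -935 J.
ΔU = nCvΔT = 1.52×12.5×(416−490) = -1400 J.
Q = ΔU + W = nCpΔT = -2340 J.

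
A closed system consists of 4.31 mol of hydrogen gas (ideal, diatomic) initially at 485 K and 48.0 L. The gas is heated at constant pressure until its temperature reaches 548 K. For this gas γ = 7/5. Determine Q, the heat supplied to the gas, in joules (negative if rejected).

P₁ = nRT₁/V₁ = 4.31×8.314×485/48.0 = 362 kPa.
Isobaric: P stays 362 kPa; V/T = const ⇒ T₂ = 548 K, V₂ = 54.2 L.
W = PΔV = 362×(54.2−48.0) kPa·L = 2260 J.
ΔU = nCvΔT = 4.31×20.8×(548−485) = 5640 J.
Q = ΔU + W = nCpΔT = 7900 J.

7900 J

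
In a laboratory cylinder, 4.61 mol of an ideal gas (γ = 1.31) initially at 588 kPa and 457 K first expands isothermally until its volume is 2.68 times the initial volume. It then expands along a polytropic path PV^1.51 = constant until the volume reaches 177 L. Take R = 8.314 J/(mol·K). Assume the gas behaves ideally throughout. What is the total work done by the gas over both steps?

28700 J

V₁ = nRT₁/P₁ = 4.61×8.314×457/588 = 29.8 L.
Step 1 — Isothermal: T stays 457 K; PV = const ⇒ V₂ = 79.8 L, P₂ = 219 kPa.
ΔU = 0 (ideal gas, T constant).
W = nRT ln(V₂/V₁) = 4.61×8.314×457×ln(2.68) = 17300 J.
Q = ΔU + W = 17300 J.
State after step 1: P = 219 kPa, V = 79.8 L, T = 457 K.
Step 2 — Polytropic n=1.51: T₂ = T₁(V₁/V₂)^(n−1) = 457×(0.451)^0.51 = 304 K; P₂ = P₁(V₁/V₂)^n = 65.9 kPa.
W = (P₁V₁−P₂V₂)/(n−1) = (219×79.8−65.9×177)/0.51 = 11500 J.
ΔU = nCvΔT = 4.61×26.8×(304−457) = -18900 J.
Q = ΔU + W = -7390 J.
Net over both steps: W = 28700 J, Q = 9870 J, ΔU = -18900 J.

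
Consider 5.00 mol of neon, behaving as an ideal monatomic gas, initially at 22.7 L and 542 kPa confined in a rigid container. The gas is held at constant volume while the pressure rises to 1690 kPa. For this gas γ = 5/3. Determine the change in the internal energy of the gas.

T₁ = P₁V₁/(nR) = 542×22.7/(5.00×8.314) = 296 K.
Isochoric: V stays 22.7 L; P/T = const ⇒ T₂ = 923 K, P₂ = 1690 kPa.
For an ideal gas ΔU = nCvΔT with Cv = (3/2)R = 12.5 J/(mol·K).
ΔU = 5.00×12.5×(923−296) = 39100 J.

39100 J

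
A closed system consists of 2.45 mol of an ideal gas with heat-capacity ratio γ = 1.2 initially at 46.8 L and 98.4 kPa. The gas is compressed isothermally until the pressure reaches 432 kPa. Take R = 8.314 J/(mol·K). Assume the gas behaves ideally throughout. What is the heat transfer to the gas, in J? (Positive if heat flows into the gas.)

T₁ = P₁V₁/(nR) = 98.4×46.8/(2.45×8.314) = 226 K.
Isothermal: T stays 226 K; PV = const ⇒ V₂ = 10.7 L, P₂ = 432 kPa.
ΔU = 0 (ideal gas, T constant).
W = nRT ln(V₂/V₁) = 2.45×8.314×226×ln(0.228) = -6810 J.
Q = ΔU + W = -6810 J.

-6810 J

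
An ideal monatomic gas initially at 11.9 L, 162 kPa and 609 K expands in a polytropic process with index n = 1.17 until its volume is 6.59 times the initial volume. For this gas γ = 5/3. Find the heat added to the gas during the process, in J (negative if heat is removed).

2320 J

n = P₁V₁/(RT₁) = 162×11.9/(8.314×609) = 0.381 mol.
Polytropic n=1.17: T₂ = T₁(V₁/V₂)^(n−1) = 609×(0.152)^0.17 = 442 K; P₂ = P₁(V₁/V₂)^n = 17.8 kPa.
W = (P₁V₁−P₂V₂)/(n−1) = (162×11.9−17.8×78.4)/0.17 = 3110 J.
ΔU = nCvΔT = 0.381×12.5×(442−609) = -793 J.
Q = ΔU + W = 2320 J.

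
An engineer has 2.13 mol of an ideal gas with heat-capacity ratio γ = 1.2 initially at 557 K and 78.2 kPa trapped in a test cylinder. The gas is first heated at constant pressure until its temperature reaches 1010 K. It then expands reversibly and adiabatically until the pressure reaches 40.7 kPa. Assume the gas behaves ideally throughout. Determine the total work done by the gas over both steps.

17200 J

V₁ = nRT₁/P₁ = 2.13×8.314×557/78.2 = 126 L.
Step 1 — Isobaric: P stays 78.2 kPa; V/T = const ⇒ T₂ = 1010 K, V₂ = 229 L.
W = PΔV = 78.2×(229−126) kPa·L = 8020 J.
ΔU = nCvΔT = 2.13×41.6×(1010−557) = 40100 J.
Q = ΔU + W = nCpΔT = 48100 J.
State after step 1: P = 78.2 kPa, V = 229 L, T = 1010 K.
Step 2 — Adiabatic: T₂/T₁ = (P₂/P₁)^((γ−1)/γ) ⇒ T₂ = 1010×(0.520)^0.167 = 906 K; V₂ = 394 L.
ΔU = nCvΔT = 2.13×41.6×(906−1010) = -9220 J.
Q = 0 for an adiabatic process, so W = −ΔU = 9220 J.
Net over both steps: W = 17200 J, Q = 48100 J, ΔU = 30900 J.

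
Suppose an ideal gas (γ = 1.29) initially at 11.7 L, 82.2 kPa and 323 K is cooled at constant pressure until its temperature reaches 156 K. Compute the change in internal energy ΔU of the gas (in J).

-1710 J

n = P₁V₁/(RT₁) = 82.2×11.7/(8.314×323) = 0.358 mol.
Isobaric: P stays 82.2 kPa; V/T = const ⇒ T₂ = 156 K, V₂ = 5.65 L.
For an ideal gas ΔU = nCvΔT with Cv = R/(γ−1) = 28.7 J/(mol·K).
ΔU = 0.358×28.7×(156−323) = -1710 J.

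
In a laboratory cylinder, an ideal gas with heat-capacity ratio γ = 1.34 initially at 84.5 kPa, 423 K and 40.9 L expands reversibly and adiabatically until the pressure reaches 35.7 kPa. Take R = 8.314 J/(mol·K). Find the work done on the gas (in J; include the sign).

-2000 J

n = P₁V₁/(RT₁) = 84.5×40.9/(8.314×423) = 0.983 mol.
Adiabatic: T₂/T₁ = (P₂/P₁)^((γ−1)/γ) ⇒ T₂ = 423×(0.422)^0.254 = 340 K; V₂ = 77.8 L.
ΔU = nCvΔT = 0.983×24.5×(340−423) = -2000 J.
Q = 0 for an adiabatic process, so W = −ΔU = 2000 J.
Work done on the gas = −W_by = -2000 J.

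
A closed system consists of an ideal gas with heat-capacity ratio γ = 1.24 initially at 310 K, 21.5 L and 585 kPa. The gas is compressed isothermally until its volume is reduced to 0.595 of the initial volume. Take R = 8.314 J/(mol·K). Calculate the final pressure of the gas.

Isothermal: T stays 310 K; PV = const ⇒ V₂ = 12.8 L, P₂ = 983 kPa.

983 kPa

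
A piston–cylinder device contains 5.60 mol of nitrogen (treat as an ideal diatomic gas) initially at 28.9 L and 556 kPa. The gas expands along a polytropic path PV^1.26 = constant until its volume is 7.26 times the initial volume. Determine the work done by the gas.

24900 J

T₁ = P₁V₁/(nR) = 556×28.9/(5.60×8.314) = 345 K.
Polytropic n=1.26: T₂ = T₁(V₁/V₂)^(n−1) = 345×(0.138)^0.26 = 206 K; P₂ = P₁(V₁/V₂)^n = 45.7 kPa.
W = (P₁V₁−P₂V₂)/(n−1) = (556×28.9−45.7×210)/0.26 = 24900 J.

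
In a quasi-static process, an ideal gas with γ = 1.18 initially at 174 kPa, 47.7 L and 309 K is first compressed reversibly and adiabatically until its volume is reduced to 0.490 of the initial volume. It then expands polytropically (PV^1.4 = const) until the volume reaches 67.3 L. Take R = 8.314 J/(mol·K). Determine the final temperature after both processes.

n = P₁V₁/(RT₁) = 174×47.7/(8.314×309) = 3.23 mol.
Step 1 — Adiabatic: TV^(γ−1) = const ⇒ T₂ = 309×(2.04)^0.180 = 351 K; PV^γ = const ⇒ P₂ = 404 kPa.
ΔU = nCvΔT = 3.23×46.2×(351−309) = 6320 J.
Q = 0 for an adiabatic process, so W = −ΔU = -6320 J.
State after step 1: P = 404 kPa, V = 23.4 L, T = 351 K.
Step 2 — Polytropic n=1.4: T₂ = T₁(V₁/V₂)^(n−1) = 351×(0.347)^0.40 = 230 K; P₂ = P₁(V₁/V₂)^n = 91.9 kPa.
W = (P₁V₁−P₂V₂)/(n−1) = (404×23.4−91.9×67.3)/0.40 = 8140 J.
ΔU = nCvΔT = 3.23×46.2×(230−351) = -18100 J.
Q = ΔU + W = -9950 J.
Net over both steps: W = 1820 J, Q = -9950 J, ΔU = -11800 J.

230 K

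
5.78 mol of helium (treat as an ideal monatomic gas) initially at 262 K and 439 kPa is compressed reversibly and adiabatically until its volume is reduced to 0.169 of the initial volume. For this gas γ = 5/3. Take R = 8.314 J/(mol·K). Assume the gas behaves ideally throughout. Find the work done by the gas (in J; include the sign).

V₁ = nRT₁/P₁ = 5.78×8.314×262/439 = 28.7 L.
Adiabatic: TV^(γ−1) = const ⇒ T₂ = 262×(5.92)^0.667 = 857 K; PV^γ = const ⇒ P₂ = 8500 kPa.
ΔU = nCvΔT = 5.78×12.5×(857−262) = 42900 J.
Q = 0 for an adiabatic process, so W = −ΔU = -42900 J.

-42900 J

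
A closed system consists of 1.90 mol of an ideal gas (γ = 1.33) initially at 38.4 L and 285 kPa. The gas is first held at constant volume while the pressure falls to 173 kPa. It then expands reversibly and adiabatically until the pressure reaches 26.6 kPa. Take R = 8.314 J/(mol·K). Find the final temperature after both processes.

264 K

T₁ = P₁V₁/(nR) = 285×38.4/(1.90×8.314) = 693 K.
Step 1 — Isochoric: V stays 38.4 L; P/T = const ⇒ T₂ = 421 K, P₂ = 173 kPa.
W = 0 (no volume change).
ΔU = nCvΔT = 1.90×25.2×(421−693) = -13000 J.
Q = ΔU = -13000 J.
State after step 1: P = 173 kPa, V = 38.4 L, T = 421 K.
Step 2 — Adiabatic: T₂/T₁ = (P₂/P₁)^((γ−1)/γ) ⇒ T₂ = 421×(0.154)^0.248 = 264 K; V₂ = 157 L.
ΔU = nCvΔT = 1.90×25.2×(264−421) = -7480 J.
Q = 0 for an adiabatic process, so W = −ΔU = 7480 J.
Net over both steps: W = 7480 J, Q = -13000 J, ΔU = -20500 J.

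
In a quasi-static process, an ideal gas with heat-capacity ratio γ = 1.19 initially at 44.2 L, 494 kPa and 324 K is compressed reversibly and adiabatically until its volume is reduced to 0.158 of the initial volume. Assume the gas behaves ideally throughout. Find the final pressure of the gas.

4440 kPa

Adiabatic: TV^(γ−1) = const ⇒ T₂ = 324×(6.33)^0.190 = 460 K; PV^γ = const ⇒ P₂ = 4440 kPa.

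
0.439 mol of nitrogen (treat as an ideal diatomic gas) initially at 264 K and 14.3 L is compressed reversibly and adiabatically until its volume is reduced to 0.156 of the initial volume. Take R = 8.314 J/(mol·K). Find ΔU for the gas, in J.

2660 J

P₁ = nRT₁/V₁ = 0.439×8.314×264/14.3 = 67.4 kPa.
Adiabatic: TV^(γ−1) = const ⇒ T₂ = 264×(6.41)^0.400 = 555 K; PV^γ = const ⇒ P₂ = 908 kPa.
For an ideal gas ΔU = nCvΔT with Cv = (5/2)R = 20.8 J/(mol·K).
ΔU = 0.439×20.8×(555−264) = 2660 J.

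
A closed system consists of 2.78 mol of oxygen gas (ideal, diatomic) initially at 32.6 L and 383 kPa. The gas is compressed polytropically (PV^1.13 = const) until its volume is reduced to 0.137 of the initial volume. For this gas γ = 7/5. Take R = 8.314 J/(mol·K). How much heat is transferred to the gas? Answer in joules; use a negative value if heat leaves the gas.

-19100 J

T₁ = P₁V₁/(nR) = 383×32.6/(2.78×8.314) = 540 K.
Polytropic n=1.13: T₂ = T₁(V₁/V₂)^(n−1) = 540×(7.30)^0.13 = 700 K; P₂ = P₁(V₁/V₂)^n = 3620 kPa.
W = (P₁V₁−P₂V₂)/(n−1) = (383×32.6−3620×4.47)/0.13 = -28300 J.
ΔU = nCvΔT = 2.78×20.8×(700−540) = 9200 J.
Q = ΔU + W = -19100 J.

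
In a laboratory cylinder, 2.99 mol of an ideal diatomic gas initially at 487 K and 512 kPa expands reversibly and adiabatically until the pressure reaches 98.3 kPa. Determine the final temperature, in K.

V₁ = nRT₁/P₁ = 2.99×8.314×487/512 = 23.6 L.
Adiabatic: T₂/T₁ = (P₂/P₁)^((γ−1)/γ) ⇒ T₂ = 487×(0.192)^0.286 = 304 K; V₂ = 76.9 L.

304 K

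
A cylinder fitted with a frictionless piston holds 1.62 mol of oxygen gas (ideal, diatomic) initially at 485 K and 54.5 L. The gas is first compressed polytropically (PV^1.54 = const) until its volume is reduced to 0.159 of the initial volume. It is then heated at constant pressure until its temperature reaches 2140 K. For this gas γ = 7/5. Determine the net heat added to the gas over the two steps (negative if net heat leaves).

P₁ = nRT₁/V₁ = 1.62×8.314×485/54.5 = 120 kPa.
Step 1 — Polytropic n=1.54: T₂ = T₁(V₁/V₂)^(n−1) = 485×(6.29)^0.54 = 1310 K; P₂ = P₁(V₁/V₂)^n = 2030 kPa.
W = (P₁V₁−P₂V₂)/(n−1) = (120×54.5−2030×8.67)/0.54 = -20600 J.
ΔU = nCvΔT = 1.62×20.8×(1310−485) = 27800 J.
Q = ΔU + W = 7190 J.
State after step 1: P = 2030 kPa, V = 8.67 L, T = 1310 K.
Step 2 — Isobaric: P stays 2030 kPa; V/T = const ⇒ T₂ = 2140 K, V₂ = 14.2 L.
W = PΔV = 2030×(14.2−8.67) kPa·L = 11200 J.
ΔU = nCvΔT = 1.62×20.8×(2140−1310) = 28000 J.
Q = ΔU + W = nCpΔT = 39200 J.
Net over both steps: W = -9370 J, Q = 46400 J, ΔU = 55700 J.

46400 J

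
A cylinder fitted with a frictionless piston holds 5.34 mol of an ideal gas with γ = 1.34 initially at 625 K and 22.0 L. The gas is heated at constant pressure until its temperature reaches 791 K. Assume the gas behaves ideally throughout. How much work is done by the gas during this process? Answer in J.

7370 J

P₁ = nRT₁/V₁ = 5.34×8.314×625/22.0 = 1260 kPa.
Isobaric: P stays 1260 kPa; V/T = const ⇒ T₂ = 791 K, V₂ = 27.8 L.
W = PΔV = 1260×(27.8−22.0) kPa·L = 7370 J.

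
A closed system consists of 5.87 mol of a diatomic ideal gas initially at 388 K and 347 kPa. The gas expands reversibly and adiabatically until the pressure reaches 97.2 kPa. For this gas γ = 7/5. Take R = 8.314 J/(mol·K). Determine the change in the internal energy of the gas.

V₁ = nRT₁/P₁ = 5.87×8.314×388/347 = 54.6 L.
Adiabatic: T₂/T₁ = (P₂/P₁)^((γ−1)/γ) ⇒ T₂ = 388×(0.280)^0.286 = 270 K; V₂ = 135 L.
For an ideal gas ΔU = nCvΔT with Cv = (5/2)R = 20.8 J/(mol·K).
ΔU = 5.87×20.8×(270−388) = -14400 J.

-14400 J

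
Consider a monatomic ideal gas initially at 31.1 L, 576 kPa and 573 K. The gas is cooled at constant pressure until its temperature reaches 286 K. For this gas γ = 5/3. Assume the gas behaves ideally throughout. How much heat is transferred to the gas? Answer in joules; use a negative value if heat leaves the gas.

-22400 J

n = P₁V₁/(RT₁) = 576×31.1/(8.314×573) = 3.76 mol.
Isobaric: P stays 576 kPa; V/T = const ⇒ T₂ = 286 K, V₂ = 15.5 L.
W = PΔV = 576×(15.5−31.1) kPa·L = -8970 J.
ΔU = nCvΔT = 3.76×12.5×(286−573) = -13500 J.
Q = ΔU + W = nCpΔT = -22400 J.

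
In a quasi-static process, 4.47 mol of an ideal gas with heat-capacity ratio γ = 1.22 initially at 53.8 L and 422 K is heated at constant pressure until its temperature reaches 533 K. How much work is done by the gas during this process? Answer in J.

P₁ = nRT₁/V₁ = 4.47×8.314×422/53.8 = 292 kPa.
Isobaric: P stays 292 kPa; V/T = const ⇒ T₂ = 533 K, V₂ = 68.0 L.
W = PΔV = 292×(68.0−53.8) kPa·L = 4130 J.

4130 J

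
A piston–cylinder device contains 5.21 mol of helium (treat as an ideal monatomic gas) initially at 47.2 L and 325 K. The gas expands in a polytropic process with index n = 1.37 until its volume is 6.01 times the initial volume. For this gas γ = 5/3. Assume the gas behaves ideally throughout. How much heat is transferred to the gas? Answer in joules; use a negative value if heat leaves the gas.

8210 J

P₁ = nRT₁/V₁ = 5.21×8.314×325/47.2 = 298 kPa.
Polytropic n=1.37: T₂ = T₁(V₁/V₂)^(n−1) = 325×(0.166)^0.37 = 167 K; P₂ = P₁(V₁/V₂)^n = 25.6 kPa.
W = (P₁V₁−P₂V₂)/(n−1) = (298×47.2−25.6×284)/0.37 = 18500 J.
ΔU = nCvΔT = 5.21×12.5×(167−325) = -10200 J.
Q = ΔU + W = 8210 J.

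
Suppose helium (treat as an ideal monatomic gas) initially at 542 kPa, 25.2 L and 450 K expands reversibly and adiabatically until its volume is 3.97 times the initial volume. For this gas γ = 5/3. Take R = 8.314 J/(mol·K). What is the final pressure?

Adiabatic: TV^(γ−1) = const ⇒ T₂ = 450×(0.252)^0.667 = 179 K; PV^γ = const ⇒ P₂ = 54.5 kPa.

54.5 kPa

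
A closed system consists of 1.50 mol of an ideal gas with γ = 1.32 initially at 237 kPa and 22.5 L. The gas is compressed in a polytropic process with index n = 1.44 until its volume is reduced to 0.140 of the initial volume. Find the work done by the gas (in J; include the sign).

-16700 J

T₁ = P₁V₁/(nR) = 237×22.5/(1.50×8.314) = 428 K.
Polytropic n=1.44: T₂ = T₁(V₁/V₂)^(n−1) = 428×(7.14)^0.44 = 1020 K; P₂ = P₁(V₁/V₂)^n = 4020 kPa.
W = (P₁V₁−P₂V₂)/(n−1) = (237×22.5−4020×3.15)/0.44 = -16700 J.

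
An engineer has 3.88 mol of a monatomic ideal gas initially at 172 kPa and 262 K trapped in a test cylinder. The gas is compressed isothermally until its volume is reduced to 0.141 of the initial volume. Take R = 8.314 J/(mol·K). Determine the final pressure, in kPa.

V₁ = nRT₁/P₁ = 3.88×8.314×262/172 = 49.1 L.
Isothermal: T stays 262 K; PV = const ⇒ V₂ = 6.93 L, P₂ = 1220 kPa.

1220 kPa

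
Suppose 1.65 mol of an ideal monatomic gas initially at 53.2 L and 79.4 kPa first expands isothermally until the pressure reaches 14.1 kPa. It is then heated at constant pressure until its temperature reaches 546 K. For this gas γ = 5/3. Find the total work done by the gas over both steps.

T₁ = P₁V₁/(nR) = 79.4×53.2/(1.65×8.314) = 308 K.
Step 1 — Isothermal: T stays 308 K; PV = const ⇒ V₂ = 300 L, P₂ = 14.1 kPa.
ΔU = 0 (ideal gas, T constant).
W = nRT ln(V₂/V₁) = 1.65×8.314×308×ln(5.63) = 7300 J.
Q = ΔU + W = 7300 J.
State after step 1: P = 14.1 kPa, V = 300 L, T = 308 K.
Step 2 — Isobaric: P stays 14.1 kPa; V/T = const ⇒ T₂ = 546 K, V₂ = 531 L.
W = PΔV = 14.1×(531−300) kPa·L = 3270 J.
ΔU = nCvΔT = 1.65×12.5×(546−308) = 4900 J.
Q = ΔU + W = nCpΔT = 8170 J.
Net over both steps: W = 10600 J, Q = 15500 J, ΔU = 4900 J.

10600 J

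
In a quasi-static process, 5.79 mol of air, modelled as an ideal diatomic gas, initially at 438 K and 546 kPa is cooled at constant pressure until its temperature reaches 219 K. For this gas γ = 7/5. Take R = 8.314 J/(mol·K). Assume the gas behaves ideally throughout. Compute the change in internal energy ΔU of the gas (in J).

V₁ = nRT₁/P₁ = 5.79×8.314×438/546 = 38.6 L.
Isobaric: P stays 546 kPa; V/T = const ⇒ T₂ = 219 K, V₂ = 19.3 L.
For an ideal gas ΔU = nCvΔT with Cv = (5/2)R = 20.8 J/(mol·K).
ΔU = 5.79×20.8×(219−438) = -26400 J.

-26400 J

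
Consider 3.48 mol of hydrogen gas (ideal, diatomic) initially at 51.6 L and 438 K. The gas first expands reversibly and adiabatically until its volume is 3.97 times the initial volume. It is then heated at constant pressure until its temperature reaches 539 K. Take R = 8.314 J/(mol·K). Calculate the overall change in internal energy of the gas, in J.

P₁ = nRT₁/V₁ = 3.48×8.314×438/51.6 = 246 kPa.
Step 1 — Adiabatic: TV^(γ−1) = const ⇒ T₂ = 438×(0.252)^0.400 = 252 K; PV^γ = const ⇒ P₂ = 35.6 kPa.
ΔU = nCvΔT = 3.48×20.8×(252−438) = -13400 J.
Q = 0 for an adiabatic process, so W = −ΔU = 13400 J.
State after step 1: P = 35.6 kPa, V = 205 L, T = 252 K.
Step 2 — Isobaric: P stays 35.6 kPa; V/T = const ⇒ T₂ = 539 K, V₂ = 438 L.
W = PΔV = 35.6×(438−205) kPa·L = 8290 J.
ΔU = nCvΔT = 3.48×20.8×(539−252) = 20700 J.
Q = ΔU + W = nCpΔT = 29000 J.
Net over both steps: W = 21700 J, Q = 29000 J, ΔU = 7310 J.

7310 J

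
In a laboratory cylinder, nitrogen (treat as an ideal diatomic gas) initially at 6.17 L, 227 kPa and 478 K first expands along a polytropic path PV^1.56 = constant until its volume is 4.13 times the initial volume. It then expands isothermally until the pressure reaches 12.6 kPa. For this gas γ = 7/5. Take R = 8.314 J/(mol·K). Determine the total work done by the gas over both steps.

n = P₁V₁/(RT₁) = 227×6.17/(8.314×478) = 0.352 mol.
Step 1 — Polytropic n=1.56: T₂ = T₁(V₁/V₂)^(n−1) = 478×(0.242)^0.56 = 216 K; P₂ = P₁(V₁/V₂)^n = 24.8 kPa.
W = (P₁V₁−P₂V₂)/(n−1) = (227×6.17−24.8×25.5)/0.56 = 1370 J.
ΔU = nCvΔT = 0.352×20.8×(216−478) = -1920 J.
Q = ΔU + W = -548 J.
State after step 1: P = 24.8 kPa, V = 25.5 L, T = 216 K.
Step 2 — Isothermal: T stays 216 K; PV = const ⇒ V₂ = 50.2 L, P₂ = 12.6 kPa.
ΔU = 0 (ideal gas, T constant).
W = nRT ln(V₂/V₁) = 0.352×8.314×216×ln(1.97) = 430 J.
Q = ΔU + W = 430 J.
Net over both steps: W = 1800 J, Q = -119 J, ΔU = -1920 J.

1800 J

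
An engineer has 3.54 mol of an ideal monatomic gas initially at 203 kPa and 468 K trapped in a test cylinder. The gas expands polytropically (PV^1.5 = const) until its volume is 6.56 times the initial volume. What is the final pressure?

V₁ = nRT₁/P₁ = 3.54×8.314×468/203 = 67.9 L.
Polytropic n=1.5: T₂ = T₁(V₁/V₂)^(n−1) = 468×(0.152)^0.50 = 183 K; P₂ = P₁(V₁/V₂)^n = 12.1 kPa.

12.1 kPa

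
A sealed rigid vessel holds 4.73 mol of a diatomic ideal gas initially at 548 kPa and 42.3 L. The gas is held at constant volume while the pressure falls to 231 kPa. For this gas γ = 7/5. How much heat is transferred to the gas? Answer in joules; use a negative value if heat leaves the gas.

T₁ = P₁V₁/(nR) = 548×42.3/(4.73×8.314) = 589 K.
Isochoric: V stays 42.3 L; P/T = const ⇒ T₂ = 248 K, P₂ = 231 kPa.
W = 0 (no volume change).
ΔU = nCvΔT = 4.73×20.8×(248−589) = -33500 J.
Q = ΔU = -33500 J.

-33500 J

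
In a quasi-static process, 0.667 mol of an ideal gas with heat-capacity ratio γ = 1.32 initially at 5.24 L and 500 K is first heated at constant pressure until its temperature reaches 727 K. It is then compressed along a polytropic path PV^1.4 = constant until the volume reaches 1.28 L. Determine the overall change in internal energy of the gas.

17100 J

P₁ = nRT₁/V₁ = 0.667×8.314×500/5.24 = 529 kPa.
Step 1 — Isobaric: P stays 529 kPa; V/T = const ⇒ T₂ = 727 K, V₂ = 7.62 L.
W = PΔV = 529×(7.62−5.24) kPa·L = 1260 J.
ΔU = nCvΔT = 0.667×26.0×(727−500) = 3930 J.
Q = ΔU + W = nCpΔT = 5190 J.
State after step 1: P = 529 kPa, V = 7.62 L, T = 727 K.
Step 2 — Polytropic n=1.4: T₂ = T₁(V₁/V₂)^(n−1) = 727×(5.95)^0.40 = 1480 K; P₂ = P₁(V₁/V₂)^n = 6430 kPa.
W = (P₁V₁−P₂V₂)/(n−1) = (529×7.62−6430×1.28)/0.40 = -10500 J.
ΔU = nCvΔT = 0.667×26.0×(1480−727) = 13100 J.
Q = ΔU + W = 2620 J.
Net over both steps: W = -9230 J, Q = 7820 J, ΔU = 17100 J.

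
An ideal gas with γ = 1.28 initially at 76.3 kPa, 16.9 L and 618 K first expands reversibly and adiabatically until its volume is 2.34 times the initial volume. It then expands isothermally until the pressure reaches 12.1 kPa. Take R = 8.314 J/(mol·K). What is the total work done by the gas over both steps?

n = P₁V₁/(RT₁) = 76.3×16.9/(8.314×618) = 0.251 mol.
Step 1 — Adiabatic: TV^(γ−1) = const ⇒ T₂ = 618×(0.427)^0.280 = 487 K; PV^γ = const ⇒ P₂ = 25.7 kPa.
ΔU = nCvΔT = 0.251×29.7×(487−618) = -976 J.
Q = 0 for an adiabatic process, so W = −ΔU = 976 J.
State after step 1: P = 25.7 kPa, V = 39.5 L, T = 487 K.
Step 2 — Isothermal: T stays 487 K; PV = const ⇒ V₂ = 84.0 L, P₂ = 12.1 kPa.
ΔU = 0 (ideal gas, T constant).
W = nRT ln(V₂/V₁) = 0.251×8.314×487×ln(2.12) = 766 J.
Q = ΔU + W = 766 J.
Net over both steps: W = 1740 J, Q = 766 J, ΔU = -976 J.

1740 J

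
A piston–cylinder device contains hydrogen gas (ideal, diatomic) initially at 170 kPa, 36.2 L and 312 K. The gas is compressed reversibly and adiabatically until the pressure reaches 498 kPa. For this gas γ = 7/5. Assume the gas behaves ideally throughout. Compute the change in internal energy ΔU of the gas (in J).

5530 J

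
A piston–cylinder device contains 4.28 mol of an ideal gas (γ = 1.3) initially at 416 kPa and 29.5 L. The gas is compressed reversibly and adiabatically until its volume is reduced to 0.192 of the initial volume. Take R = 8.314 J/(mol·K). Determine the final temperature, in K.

566 K

T₁ = P₁V₁/(nR) = 416×29.5/(4.28×8.314) = 345 K.
Adiabatic: TV^(γ−1) = const ⇒ T₂ = 345×(5.21)^0.300 = 566 K; PV^γ = const ⇒ P₂ = 3550 kPa.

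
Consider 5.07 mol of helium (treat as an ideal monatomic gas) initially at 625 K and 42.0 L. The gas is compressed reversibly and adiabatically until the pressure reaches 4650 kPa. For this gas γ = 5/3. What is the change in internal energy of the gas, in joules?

48500 J

P₁ = nRT₁/V₁ = 5.07×8.314×625/42.0 = 627 kPa.
Adiabatic: T₂/T₁ = (P₂/P₁)^((γ−1)/γ) ⇒ T₂ = 625×(7.41)^0.400 = 1390 K; V₂ = 12.6 L.
For an ideal gas ΔU = nCvΔT with Cv = (3/2)R = 12.5 J/(mol·K).
ΔU = 5.07×12.5×(1390−625) = 48500 J.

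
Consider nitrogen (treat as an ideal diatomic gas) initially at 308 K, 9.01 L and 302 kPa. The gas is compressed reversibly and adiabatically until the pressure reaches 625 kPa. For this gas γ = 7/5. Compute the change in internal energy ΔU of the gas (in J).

n = P₁V₁/(RT₁) = 302×9.01/(8.314×308) = 1.06 mol.
Adiabatic: T₂/T₁ = (P₂/P₁)^((γ−1)/γ) ⇒ T₂ = 308×(2.07)^0.286 = 379 K; V₂ = 5.36 L.
For an ideal gas ΔU = nCvΔT with Cv = (5/2)R = 20.8 J/(mol·K).
ΔU = 1.06×20.8×(379−308) = 1570 J.

1570 J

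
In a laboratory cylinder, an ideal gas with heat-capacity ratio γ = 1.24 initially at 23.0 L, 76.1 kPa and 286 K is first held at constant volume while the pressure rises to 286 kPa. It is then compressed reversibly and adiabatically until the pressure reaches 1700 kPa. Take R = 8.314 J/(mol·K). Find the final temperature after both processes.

n = P₁V₁/(RT₁) = 76.1×23.0/(8.314×286) = 0.736 mol.
Step 1 — Isochoric: V stays 23.0 L; P/T = const ⇒ T₂ = 1070 K, P₂ = 286 kPa.
W = 0 (no volume change).
ΔU = nCvΔT = 0.736×34.6×(1070−286) = 20100 J.
Q = ΔU = 20100 J.
State after step 1: P = 286 kPa, V = 23.0 L, T = 1070 K.
Step 2 — Adiabatic: T₂/T₁ = (P₂/P₁)^((γ−1)/γ) ⇒ T₂ = 1070×(5.94)^0.194 = 1520 K; V₂ = 5.46 L.
ΔU = nCvΔT = 0.736×34.6×(1520−1070) = 11300 J.
Q = 0 for an adiabatic process, so W = −ΔU = -11300 J.
Net over both steps: W = -11300 J, Q = 20100 J, ΔU = 31400 J.

1520 K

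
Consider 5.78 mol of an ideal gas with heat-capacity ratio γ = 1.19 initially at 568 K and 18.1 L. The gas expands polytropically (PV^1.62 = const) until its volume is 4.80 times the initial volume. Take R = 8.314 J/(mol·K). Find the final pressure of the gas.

119 kPa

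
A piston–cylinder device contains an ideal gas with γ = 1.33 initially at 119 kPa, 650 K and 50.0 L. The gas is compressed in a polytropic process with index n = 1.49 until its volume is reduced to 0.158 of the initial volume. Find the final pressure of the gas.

1860 kPa

Polytropic n=1.49: T₂ = T₁(V₁/V₂)^(n−1) = 650×(6.33)^0.49 = 1610 K; P₂ = P₁(V₁/V₂)^n = 1860 kPa.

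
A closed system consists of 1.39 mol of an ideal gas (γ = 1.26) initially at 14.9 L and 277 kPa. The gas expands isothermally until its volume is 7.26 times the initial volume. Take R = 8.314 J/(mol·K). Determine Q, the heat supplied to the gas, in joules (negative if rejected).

8180 J

T₁ = P₁V₁/(nR) = 277×14.9/(1.39×8.314) = 357 K.
Isothermal: T stays 357 K; PV = const ⇒ V₂ = 108 L, P₂ = 38.2 kPa.
ΔU = 0 (ideal gas, T constant).
W = nRT ln(V₂/V₁) = 1.39×8.314×357×ln(7.26) = 8180 J.
Q = ΔU + W = 8180 J.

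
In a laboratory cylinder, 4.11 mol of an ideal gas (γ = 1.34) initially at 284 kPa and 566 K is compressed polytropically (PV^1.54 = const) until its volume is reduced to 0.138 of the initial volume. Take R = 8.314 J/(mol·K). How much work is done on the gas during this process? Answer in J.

V₁ = nRT₁/P₁ = 4.11×8.314×566/284 = 68.1 L.
Polytropic n=1.54: T₂ = T₁(V₁/V₂)^(n−1) = 566×(7.25)^0.54 = 1650 K; P₂ = P₁(V₁/V₂)^n = 6000 kPa.
W = (P₁V₁−P₂V₂)/(n−1) = (284×68.1−6000×9.40)/0.54 = -68500 J.
Work done on the gas = −W_by = 68500 J.

68500 J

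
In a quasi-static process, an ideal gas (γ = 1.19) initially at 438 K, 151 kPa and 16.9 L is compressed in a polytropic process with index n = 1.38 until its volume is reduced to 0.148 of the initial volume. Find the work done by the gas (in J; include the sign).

-7160 J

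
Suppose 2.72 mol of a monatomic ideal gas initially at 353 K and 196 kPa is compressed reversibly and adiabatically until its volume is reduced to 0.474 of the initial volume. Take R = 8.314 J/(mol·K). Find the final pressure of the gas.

V₁ = nRT₁/P₁ = 2.72×8.314×353/196 = 40.7 L.
Adiabatic: TV^(γ−1) = const ⇒ T₂ = 353×(2.11)^0.667 = 581 K; PV^γ = const ⇒ P₂ = 680 kPa.

680 kPa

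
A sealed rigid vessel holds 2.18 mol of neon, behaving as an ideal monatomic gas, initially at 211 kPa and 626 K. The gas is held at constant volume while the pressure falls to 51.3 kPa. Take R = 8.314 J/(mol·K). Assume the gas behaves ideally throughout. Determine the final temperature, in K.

V₁ = nRT₁/P₁ = 2.18×8.314×626/211 = 53.8 L.
Isochoric: V stays 53.8 L; P/T = const ⇒ T₂ = 152 K, P₂ = 51.3 kPa.

152 K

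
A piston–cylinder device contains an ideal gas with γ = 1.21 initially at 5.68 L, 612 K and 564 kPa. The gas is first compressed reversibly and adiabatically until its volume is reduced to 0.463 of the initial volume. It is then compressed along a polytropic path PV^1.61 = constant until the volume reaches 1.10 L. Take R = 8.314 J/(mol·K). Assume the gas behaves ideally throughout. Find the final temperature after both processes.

1220 K

n = P₁V₁/(RT₁) = 564×5.68/(8.314×612) = 0.630 mol.
Step 1 — Adiabatic: TV^(γ−1) = const ⇒ T₂ = 612×(2.16)^0.210 = 719 K; PV^γ = const ⇒ P₂ = 1430 kPa.
ΔU = nCvΔT = 0.630×39.6×(719−612) = 2680 J.
Q = 0 for an adiabatic process, so W = −ΔU = -2680 J.
State after step 1: P = 1430 kPa, V = 2.63 L, T = 719 K.
Step 2 — Polytropic n=1.61: T₂ = T₁(V₁/V₂)^(n−1) = 719×(2.39)^0.61 = 1220 K; P₂ = P₁(V₁/V₂)^n = 5830 kPa.
W = (P₁V₁−P₂V₂)/(n−1) = (1430×2.63−5830×1.10)/0.61 = -4330 J.
ΔU = nCvΔT = 0.630×39.6×(1220−719) = 12600 J.
Q = ΔU + W = 8250 J.
Net over both steps: W = -7010 J, Q = 8250 J, ΔU = 15300 J.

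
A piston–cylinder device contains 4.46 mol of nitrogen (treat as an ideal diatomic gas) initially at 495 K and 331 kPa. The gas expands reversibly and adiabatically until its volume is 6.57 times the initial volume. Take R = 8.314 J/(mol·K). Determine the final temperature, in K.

233 K

V₁ = nRT₁/P₁ = 4.46×8.314×495/331 = 55.5 L.
Adiabatic: TV^(γ−1) = const ⇒ T₂ = 495×(0.152)^0.400 = 233 K; PV^γ = const ⇒ P₂ = 23.7 kPa.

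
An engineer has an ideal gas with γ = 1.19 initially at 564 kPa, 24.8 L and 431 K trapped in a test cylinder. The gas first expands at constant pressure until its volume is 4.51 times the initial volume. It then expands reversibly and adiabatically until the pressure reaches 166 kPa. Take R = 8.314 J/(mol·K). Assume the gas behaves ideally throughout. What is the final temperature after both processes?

1600 K

n = P₁V₁/(RT₁) = 564×24.8/(8.314×431) = 3.90 mol.
Step 1 — Isobaric: P stays 564 kPa; V/T = const ⇒ T₂ = 1940 K, V₂ = 112 L.
W = PΔV = 564×(112−24.8) kPa·L = 49100 J.
ΔU = nCvΔT = 3.90×43.8×(1940−431) = 258000 J.
Q = ΔU + W = nCpΔT = 307000 J.
State after step 1: P = 564 kPa, V = 112 L, T = 1940 K.
Step 2 — Adiabatic: T₂/T₁ = (P₂/P₁)^((γ−1)/γ) ⇒ T₂ = 1940×(0.294)^0.160 = 1600 K; V₂ = 313 L.
ΔU = nCvΔT = 3.90×43.8×(1600−1940) = -58900 J.
Q = 0 for an adiabatic process, so W = −ΔU = 58900 J.
Net over both steps: W = 108000 J, Q = 307000 J, ΔU = 199000 J.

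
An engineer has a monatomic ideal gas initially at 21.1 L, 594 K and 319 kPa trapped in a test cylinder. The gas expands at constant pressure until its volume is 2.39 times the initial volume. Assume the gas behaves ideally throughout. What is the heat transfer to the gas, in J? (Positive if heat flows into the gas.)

n = P₁V₁/(RT₁) = 319×21.1/(8.314×594) = 1.36 mol.
Isobaric: P stays 319 kPa; V/T = const ⇒ T₂ = 1420 K, V₂ = 50.4 L.
W = PΔV = 319×(50.4−21.1) kPa·L = 9360 J.
ΔU = nCvΔT = 1.36×12.5×(1420−594) = 14000 J.
Q = ΔU + W = nCpΔT = 23400 J.

23400 J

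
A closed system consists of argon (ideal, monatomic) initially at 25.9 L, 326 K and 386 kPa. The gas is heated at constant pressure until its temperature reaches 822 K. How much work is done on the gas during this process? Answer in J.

-15200 J

n = P₁V₁/(RT₁) = 386×25.9/(8.314×326) = 3.69 mol.
Isobaric: P stays 386 kPa; V/T = const ⇒ T₂ = 822 K, V₂ = 65.3 L.
W = PΔV = 386×(65.3−25.9) kPa·L = 15200 J.
Work done on the gas = −W_by = -15200 J.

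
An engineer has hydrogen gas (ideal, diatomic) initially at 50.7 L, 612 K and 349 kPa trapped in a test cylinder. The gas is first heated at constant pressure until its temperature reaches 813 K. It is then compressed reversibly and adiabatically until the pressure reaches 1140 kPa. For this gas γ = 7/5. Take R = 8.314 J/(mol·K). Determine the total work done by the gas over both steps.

n = P₁V₁/(RT₁) = 349×50.7/(8.314×612) = 3.48 mol.
Step 1 — Isobaric: P stays 349 kPa; V/T = const ⇒ T₂ = 813 K, V₂ = 67.4 L.
W = PΔV = 349×(67.4−50.7) kPa·L = 5810 J.
ΔU = nCvΔT = 3.48×20.8×(813−612) = 14500 J.
Q = ΔU + W = nCpΔT = 20300 J.
State after step 1: P = 349 kPa, V = 67.4 L, T = 813 K.
Step 2 — Adiabatic: T₂/T₁ = (P₂/P₁)^((γ−1)/γ) ⇒ T₂ = 813×(3.27)^0.286 = 1140 K; V₂ = 28.9 L.
ΔU = nCvΔT = 3.48×20.8×(1140−813) = 23600 J.
Q = 0 for an adiabatic process, so W = −ΔU = -23600 J.
Net over both steps: W = -17800 J, Q = 20300 J, ΔU = 38200 J.

-17800 J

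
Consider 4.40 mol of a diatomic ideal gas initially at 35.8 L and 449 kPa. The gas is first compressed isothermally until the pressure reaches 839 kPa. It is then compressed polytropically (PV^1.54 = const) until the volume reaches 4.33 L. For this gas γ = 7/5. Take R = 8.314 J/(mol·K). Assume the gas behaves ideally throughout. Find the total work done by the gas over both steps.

T₁ = P₁V₁/(nR) = 449×35.8/(4.40×8.314) = 439 K.
Step 1 — Isothermal: T stays 439 K; PV = const ⇒ V₂ = 19.2 L, P₂ = 839 kPa.
ΔU = 0 (ideal gas, T constant).
W = nRT ln(V₂/V₁) = 4.40×8.314×439×ln(0.535) = -10000 J.
Q = ΔU + W = -10000 J.
State after step 1: P = 839 kPa, V = 19.2 L, T = 439 K.
Step 2 — Polytropic n=1.54: T₂ = T₁(V₁/V₂)^(n−1) = 439×(4.42)^0.54 = 981 K; P₂ = P₁(V₁/V₂)^n = 8290 kPa.
W = (P₁V₁−P₂V₂)/(n−1) = (839×19.2−8290×4.33)/0.54 = -36700 J.
ΔU = nCvΔT = 4.40×20.8×(981−439) = 49500 J.
Q = ΔU + W = 12800 J.
Net over both steps: W = -46700 J, Q = 2790 J, ΔU = 49500 J.

-46700 J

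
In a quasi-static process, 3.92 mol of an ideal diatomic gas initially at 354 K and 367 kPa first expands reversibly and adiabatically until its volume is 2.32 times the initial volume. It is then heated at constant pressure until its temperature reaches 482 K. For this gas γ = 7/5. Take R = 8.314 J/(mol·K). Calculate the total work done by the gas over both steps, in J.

15700 J

V₁ = nRT₁/P₁ = 3.92×8.314×354/367 = 31.4 L.
Step 1 — Adiabatic: TV^(γ−1) = const ⇒ T₂ = 354×(0.431)^0.400 = 253 K; PV^γ = const ⇒ P₂ = 113 kPa.
ΔU = nCvΔT = 3.92×20.8×(253−354) = -8240 J.
Q = 0 for an adiabatic process, so W = −ΔU = 8240 J.
State after step 1: P = 113 kPa, V = 72.9 L, T = 253 K.
Step 2 — Isobaric: P stays 113 kPa; V/T = const ⇒ T₂ = 482 K, V₂ = 139 L.
W = PΔV = 113×(139−72.9) kPa·L = 7470 J.
ΔU = nCvΔT = 3.92×20.8×(482−253) = 18700 J.
Q = ΔU + W = nCpΔT = 26100 J.
Net over both steps: W = 15700 J, Q = 26100 J, ΔU = 10400 J.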